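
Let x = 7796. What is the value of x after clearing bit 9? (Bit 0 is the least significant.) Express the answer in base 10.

7284

x = 0001111001110100
bit 9 is currently 1; clear it via x & ~(1 << 9) = x & ~512
→ 0001110001110100 = 7284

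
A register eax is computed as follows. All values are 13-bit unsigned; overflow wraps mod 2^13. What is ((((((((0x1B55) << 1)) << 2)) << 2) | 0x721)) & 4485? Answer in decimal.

0x1B55 = 1101101010101
→ << 1 (mod 2^13) → 1011010101010 = 5802
→ << 2 (mod 2^13) → 1101010101000 = 6824
→ << 2 (mod 2^13) → 0101010100000 = 2720
0x721 = 0011100100001
→ | → 0111110100001 = 4001
4485 = 1000110000101
→ & → 0000110000001 = 385

385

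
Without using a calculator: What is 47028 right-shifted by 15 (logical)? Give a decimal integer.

47028 = 1011011110110100
shift right by 15 → 0000000000000001 = 1
(equivalently, floor(47028 / 32768))

1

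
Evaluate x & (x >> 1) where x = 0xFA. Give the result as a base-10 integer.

120

x = 11111010 = 250
x>>1 = 01111101
AND  = 01111000 = 120
(x & (x >> 1) has a 1 wherever x has two consecutive 1 bits.)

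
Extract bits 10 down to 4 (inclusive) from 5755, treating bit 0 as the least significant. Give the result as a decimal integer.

v = 01011001111011
Shift right by 4: 0101100111
Mask low 7 bits: 1100111 = 103

103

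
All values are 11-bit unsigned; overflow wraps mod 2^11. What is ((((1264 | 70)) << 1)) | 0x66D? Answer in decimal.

1264 = 10011110000
70 = 00001000110
→ | → 10011110110 = 1270
→ << 1 (mod 2^11) → 00111101100 = 492
0x66D = 11001101101
→ | → 11111101101 = 2029

2029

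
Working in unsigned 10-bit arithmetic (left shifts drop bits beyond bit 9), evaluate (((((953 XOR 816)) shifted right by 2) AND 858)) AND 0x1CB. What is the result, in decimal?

953 = 1110111001
816 = 1100110000
→ XOR → 0010001001 = 137
→ shifted right by 2 → 0000100010 = 34
858 = 1101011010
→ AND → 0000000010 = 2
0x1CB = 0111001011
→ AND → 0000000010 = 2

2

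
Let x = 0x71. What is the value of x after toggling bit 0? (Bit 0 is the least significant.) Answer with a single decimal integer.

112

x = 001110001
bit 0 is currently 1; toggle it via x ^ (1 << 0) = x ^ 1
→ 001110000 = 112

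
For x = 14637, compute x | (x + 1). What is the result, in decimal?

14639

x = 11100100101101 = 14637
x + 1 = 11100100101110
OR    = 11100100101111 = 14639
(x | (x + 1) sets the lowest cleared bit.)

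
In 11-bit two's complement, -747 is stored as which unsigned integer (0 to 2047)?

1301

747 in 11 bits: 01011101011
Invert: 10100010100
Add 1:  10100010101 = 1301
(Check: 2^11 - 747 = 2048 - 747 = 1301.)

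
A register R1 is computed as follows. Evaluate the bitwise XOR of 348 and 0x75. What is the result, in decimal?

348 = 101011100
0x75 = 001110101
XOR → 100101001 = 297

297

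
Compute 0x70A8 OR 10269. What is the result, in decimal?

30909

0x70A8 = 111000010101000
10269 = 010100000011101
 OR → 111100010111101 = 30909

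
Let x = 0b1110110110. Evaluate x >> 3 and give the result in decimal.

x = 1110110110
shift right by 3 → 0001110110 = 118
(equivalently, floor(950 / 8))

118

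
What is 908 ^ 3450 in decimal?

908 = 001110001100
3450 = 110101111010
XOR → 111011110110 = 3830

3830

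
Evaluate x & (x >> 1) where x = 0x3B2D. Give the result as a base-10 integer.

6404

x = 11101100101101 = 15149
x>>1 = 01110110010110
AND  = 01100100000100 = 6404
(x & (x >> 1) has a 1 wherever x has two consecutive 1 bits.)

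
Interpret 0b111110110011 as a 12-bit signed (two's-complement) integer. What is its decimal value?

-77

pattern = 111110110011 (MSB is 1 ⇒ negative)
Invert: 000001001100, add 1 → 000001001101 = 77, so the value is -77.
(Equivalently: 4019 - 2^12 = 4019 - 4096 = -77.)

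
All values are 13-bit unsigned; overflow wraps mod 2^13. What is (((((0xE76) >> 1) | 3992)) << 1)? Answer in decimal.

8054

0xE76 = 0111001110110
→ >> 1 → 0011100111011 = 1851
3992 = 0111110011000
→ | → 0111110111011 = 4027
→ << 1 (mod 2^13) → 1111101110110 = 8054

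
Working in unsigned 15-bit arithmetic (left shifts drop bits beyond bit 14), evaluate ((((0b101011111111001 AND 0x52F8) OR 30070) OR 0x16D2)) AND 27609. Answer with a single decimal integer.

0b101011111111001 = 101011111111001
0x52F8 = 101001011111000
→ AND → 101001011111000 = 21240
30070 = 111010101110110
→ OR → 111011111111110 = 30718
0x16D2 = 001011011010010
→ OR → 111011111111110 = 30718
27609 = 110101111011001
→ AND → 110001111011000 = 25560

25560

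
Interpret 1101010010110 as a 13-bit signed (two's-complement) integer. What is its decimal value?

pattern = 1101010010110 (MSB is 1 ⇒ negative)
Invert: 0010101101001, add 1 → 0010101101010 = 1386, so the value is -1386.
(Equivalently: 6806 - 2^13 = 6806 - 8192 = -1386.)

-1386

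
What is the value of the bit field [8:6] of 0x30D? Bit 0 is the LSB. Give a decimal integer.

4

v = 01100001101
Shift right by 6: 01100
Mask low 3 bits: 100 = 4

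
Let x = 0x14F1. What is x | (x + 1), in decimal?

5363

x = 1010011110001 = 5361
x + 1 = 1010011110010
OR    = 1010011110011 = 5363
(x | (x + 1) sets the lowest cleared bit.)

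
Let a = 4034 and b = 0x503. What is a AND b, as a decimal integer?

4034 = 111111000010
0x503 = 010100000011
AND → 010100000010 = 1282

1282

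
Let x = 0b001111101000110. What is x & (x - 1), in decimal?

8004

x = 1111101000110 = 8006
x - 1 = 1111101000101
AND   = 1111101000100 = 8004
(x & (x - 1) clears the lowest set bit of x.)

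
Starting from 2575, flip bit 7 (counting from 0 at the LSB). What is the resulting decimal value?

x = 101000001111
bit 7 is currently 0; toggle it via x ^ (1 << 7) = x ^ 128
→ 101010001111 = 2703

2703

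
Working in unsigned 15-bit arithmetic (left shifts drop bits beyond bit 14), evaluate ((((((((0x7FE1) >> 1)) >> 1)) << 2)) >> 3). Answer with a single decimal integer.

4092

0x7FE1 = 111111111100001
→ >> 1 → 011111111110000 = 16368
→ >> 1 → 001111111111000 = 8184
→ << 2 (mod 2^15) → 111111111100000 = 32736
→ >> 3 → 000111111111100 = 4092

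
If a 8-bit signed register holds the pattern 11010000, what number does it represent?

-48

pattern = 11010000 (MSB is 1 ⇒ negative)
Invert: 00101111, add 1 → 00110000 = 48, so the value is -48.
(Equivalently: 208 - 2^8 = 208 - 256 = -48.)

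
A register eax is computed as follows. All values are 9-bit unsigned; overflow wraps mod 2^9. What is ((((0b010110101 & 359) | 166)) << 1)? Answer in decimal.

334

0b010110101 = 010110101
359 = 101100111
→ & → 000100101 = 37
166 = 010100110
→ | → 010100111 = 167
→ << 1 (mod 2^9) → 101001110 = 334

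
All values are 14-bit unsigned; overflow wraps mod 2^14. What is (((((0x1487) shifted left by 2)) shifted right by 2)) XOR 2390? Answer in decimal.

3537

0x1487 = 01010010000111
→ shifted left by 2 (mod 2^14) → 01001000011100 = 4636
→ shifted right by 2 → 00010010000111 = 1159
2390 = 00100101010110
→ XOR → 00110111010001 = 3537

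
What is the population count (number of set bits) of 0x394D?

8

0x394D = 11100101001101
Count the 1s: 1 + 1 + 1 + 1 + 1 + 1 + 1 + 1 = 8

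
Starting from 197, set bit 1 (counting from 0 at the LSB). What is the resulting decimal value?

x = 00011000101
bit 1 is currently 0; set it via x | (1 << 1) = x | 2
→ 00011000111 = 199

199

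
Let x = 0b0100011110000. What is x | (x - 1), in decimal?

x = 100011110000 = 2288
x - 1 = 100011101111
OR    = 100011111111 = 2303
(x | (x - 1) sets all bits below the lowest set bit.)

2303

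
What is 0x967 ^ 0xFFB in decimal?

0x967 = 100101100111
0xFFB = 111111111011
XOR → 011010011100 = 1692

1692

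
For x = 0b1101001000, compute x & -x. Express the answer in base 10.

8

x = 1101001000 = 840
-x (two's complement) = …0010111000
AND   = 0000001000 = 8
(x & -x isolates the lowest set bit of x.)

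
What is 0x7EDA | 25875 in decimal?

0x7EDA = 111111011011010
25875 = 110010100010011
 OR → 111111111011011 = 32731

32731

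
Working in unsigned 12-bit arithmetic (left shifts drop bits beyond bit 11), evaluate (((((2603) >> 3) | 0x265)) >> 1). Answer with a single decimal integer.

434

2603 = 101000101011
→ >> 3 → 000101000101 = 325
0x265 = 001001100101
→ | → 001101100101 = 869
→ >> 1 → 000110110010 = 434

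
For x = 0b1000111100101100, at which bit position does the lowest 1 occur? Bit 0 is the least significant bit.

0b1000111100101100 = 1000111100101100
Trailing zeros: 2, so the lowest set bit is bit 2 (value 4).

2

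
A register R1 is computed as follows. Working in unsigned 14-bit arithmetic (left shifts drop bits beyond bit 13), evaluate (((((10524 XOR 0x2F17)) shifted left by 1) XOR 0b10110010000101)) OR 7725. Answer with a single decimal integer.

16063

10524 = 10100100011100
0x2F17 = 10111100010111
→ XOR → 00011000001011 = 1547
→ shifted left by 1 (mod 2^14) → 00110000010110 = 3094
0b10110010000101 = 10110010000101
→ XOR → 10000010010011 = 8339
7725 = 01111000101101
→ OR → 11111010111111 = 16063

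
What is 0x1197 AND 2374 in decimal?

262

0x1197 = 1000110010111
2374 = 0100101000110
AND → 0000100000110 = 262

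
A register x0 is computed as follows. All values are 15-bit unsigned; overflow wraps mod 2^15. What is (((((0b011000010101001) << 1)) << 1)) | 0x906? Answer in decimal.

19366

0b011000010101001 = 011000010101001
→ << 1 (mod 2^15) → 110000101010010 = 24914
→ << 1 (mod 2^15) → 100001010100100 = 17060
0x906 = 000100100000110
→ | → 100101110100110 = 19366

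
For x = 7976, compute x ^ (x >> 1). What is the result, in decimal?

4284

x = 1111100101000 = 7976
x>>1 = 0111110010100
XOR  = 1000010111100 = 4284
(x ^ (x >> 1) gives the standard binary-reflected Gray code of x.)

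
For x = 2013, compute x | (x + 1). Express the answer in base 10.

x = 11111011101 = 2013
x + 1 = 11111011110
OR    = 11111011111 = 2015
(x | (x + 1) sets the lowest cleared bit.)

2015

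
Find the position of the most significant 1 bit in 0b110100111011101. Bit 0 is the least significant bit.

0b110100111011101 = 110100111011101
The topmost 1 is at position 14 (since 2^14 = 16384 ≤ 27101 < 32768).

14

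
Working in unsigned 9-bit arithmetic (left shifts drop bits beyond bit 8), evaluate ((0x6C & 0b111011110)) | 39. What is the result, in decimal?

0x6C = 001101100
0b111011110 = 111011110
→ & → 001001100 = 76
39 = 000100111
→ | → 001101111 = 111

111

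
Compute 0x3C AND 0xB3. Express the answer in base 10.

0x3C = 00111100
0xB3 = 10110011
AND → 00110000 = 48

48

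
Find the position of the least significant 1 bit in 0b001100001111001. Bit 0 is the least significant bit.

0b001100001111001 = 1100001111001
Trailing zeros: 0, so the lowest set bit is bit 0 (value 1).

0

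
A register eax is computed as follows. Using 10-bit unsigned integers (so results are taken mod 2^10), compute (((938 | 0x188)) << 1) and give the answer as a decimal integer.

852

938 = 1110101010
0x188 = 0110001000
→ | → 1110101010 = 938
→ << 1 (mod 2^10) → 1101010100 = 852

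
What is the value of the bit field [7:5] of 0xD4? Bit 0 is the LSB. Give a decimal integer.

6

v = 00011010100
Shift right by 5: 000110
Mask low 3 bits: 110 = 6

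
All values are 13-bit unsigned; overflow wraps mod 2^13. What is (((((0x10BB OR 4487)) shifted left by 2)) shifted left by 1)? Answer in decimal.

3576

0x10BB = 1000010111011
4487 = 1000110000111
→ OR → 1000110111111 = 4543
→ shifted left by 2 (mod 2^13) → 0011011111100 = 1788
→ shifted left by 1 (mod 2^13) → 0110111111000 = 3576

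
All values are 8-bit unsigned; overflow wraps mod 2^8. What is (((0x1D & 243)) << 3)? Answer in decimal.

136

0x1D = 00011101
243 = 11110011
→ & → 00010001 = 17
→ << 3 (mod 2^8) → 10001000 = 136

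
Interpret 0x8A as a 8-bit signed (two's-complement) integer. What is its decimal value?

pattern = 10001010 (MSB is 1 ⇒ negative)
Invert: 01110101, add 1 → 01110110 = 118, so the value is -118.
(Equivalently: 138 - 2^8 = 138 - 256 = -118.)

-118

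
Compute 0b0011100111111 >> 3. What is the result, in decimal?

x = 11100111111
shift right by 3 → 00011100111 = 231
(equivalently, floor(1855 / 8))

231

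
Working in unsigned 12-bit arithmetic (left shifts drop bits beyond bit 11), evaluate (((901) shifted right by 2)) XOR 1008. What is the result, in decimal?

785

901 = 001110000101
→ shifted right by 2 → 000011100001 = 225
1008 = 001111110000
→ XOR → 001100010001 = 785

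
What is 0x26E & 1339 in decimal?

0x26E = 01001101110
1339 = 10100111011
AND → 00000101010 = 42

42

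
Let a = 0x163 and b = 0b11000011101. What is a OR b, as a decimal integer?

0x163 = 00101100011
b = 11000011101
 OR → 11101111111 = 1919

1919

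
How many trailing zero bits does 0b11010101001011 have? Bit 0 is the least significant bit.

0b11010101001011 = 11010101001011
Trailing zeros: 0, so the lowest set bit is bit 0 (value 1).

0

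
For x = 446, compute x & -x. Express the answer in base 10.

2

x = 110111110 = 446
-x (two's complement) = …001000010
AND   = 000000010 = 2
(x & -x isolates the lowest set bit of x.)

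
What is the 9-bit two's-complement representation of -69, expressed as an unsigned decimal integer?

69 in 9 bits: 001000101
Invert: 110111010
Add 1:  110111011 = 443
(Check: 2^9 - 69 = 512 - 69 = 443.)

443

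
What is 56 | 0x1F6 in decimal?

56 = 000111000
0x1F6 = 111110110
 OR → 111111110 = 510

510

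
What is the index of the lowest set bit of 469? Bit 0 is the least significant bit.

469 = 111010101
Trailing zeros: 0, so the lowest set bit is bit 0 (value 1).

0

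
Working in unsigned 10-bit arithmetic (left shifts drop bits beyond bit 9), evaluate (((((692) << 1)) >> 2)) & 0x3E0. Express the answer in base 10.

64

692 = 1010110100
→ << 1 (mod 2^10) → 0101101000 = 360
→ >> 2 → 0001011010 = 90
0x3E0 = 1111100000
→ & → 0001000000 = 64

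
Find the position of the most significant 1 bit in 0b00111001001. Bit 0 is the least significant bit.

8

0b00111001001 = 111001001
The topmost 1 is at position 8 (since 2^8 = 256 ≤ 457 < 512).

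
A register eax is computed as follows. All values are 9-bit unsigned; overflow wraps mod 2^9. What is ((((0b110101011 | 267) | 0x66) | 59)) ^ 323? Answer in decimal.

0b110101011 = 110101011
267 = 100001011
→ | → 110101011 = 427
0x66 = 001100110
→ | → 111101111 = 495
59 = 000111011
→ | → 111111111 = 511
323 = 101000011
→ ^ → 010111100 = 188

188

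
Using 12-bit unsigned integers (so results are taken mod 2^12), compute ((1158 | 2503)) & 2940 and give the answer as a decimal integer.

1158 = 010010000110
2503 = 100111000111
→ | → 110111000111 = 3527
2940 = 101101111100
→ & → 100101000100 = 2372

2372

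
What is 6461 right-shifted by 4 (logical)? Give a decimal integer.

403

6461 = 1100100111101
shift right by 4 → 0000110010011 = 403
(equivalently, floor(6461 / 16))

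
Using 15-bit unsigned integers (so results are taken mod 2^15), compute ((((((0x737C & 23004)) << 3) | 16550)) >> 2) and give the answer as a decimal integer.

0x737C = 111001101111100
23004 = 101100111011100
→ & → 101000101011100 = 20828
→ << 3 (mod 2^15) → 000101011100000 = 2784
16550 = 100000010100110
→ | → 100101011100110 = 19174
→ >> 2 → 001001010111001 = 4793

4793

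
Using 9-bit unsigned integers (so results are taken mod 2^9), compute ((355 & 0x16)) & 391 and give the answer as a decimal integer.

355 = 101100011
0x16 = 000010110
→ & → 000000010 = 2
391 = 110000111
→ & → 000000010 = 2

2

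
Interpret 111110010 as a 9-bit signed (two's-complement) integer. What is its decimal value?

-14

pattern = 111110010 (MSB is 1 ⇒ negative)
Invert: 000001101, add 1 → 000001110 = 14, so the value is -14.
(Equivalently: 498 - 2^9 = 498 - 512 = -14.)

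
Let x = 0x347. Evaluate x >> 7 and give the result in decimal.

0x347 = 1101000111
shift right by 7 → 0000000110 = 6
(equivalently, floor(839 / 128))

6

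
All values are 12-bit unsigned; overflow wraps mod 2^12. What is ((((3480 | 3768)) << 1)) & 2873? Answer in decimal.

2864

3480 = 110110011000
3768 = 111010111000
→ | → 111110111000 = 4024
→ << 1 (mod 2^12) → 111101110000 = 3952
2873 = 101100111001
→ & → 101100110000 = 2864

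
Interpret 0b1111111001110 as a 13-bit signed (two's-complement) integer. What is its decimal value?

pattern = 1111111001110 (MSB is 1 ⇒ negative)
Invert: 0000000110001, add 1 → 0000000110010 = 50, so the value is -50.
(Equivalently: 8142 - 2^13 = 8142 - 8192 = -50.)

-50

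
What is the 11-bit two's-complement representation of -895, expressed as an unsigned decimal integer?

1153

895 in 11 bits: 01101111111
Invert: 10010000000
Add 1:  10010000001 = 1153
(Check: 2^11 - 895 = 2048 - 895 = 1153.)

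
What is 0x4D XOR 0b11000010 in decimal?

0x4D = 01001101
b = 11000010
XOR → 10001111 = 143

143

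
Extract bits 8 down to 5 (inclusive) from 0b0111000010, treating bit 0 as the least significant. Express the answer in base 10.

v = 0111000010
Shift right by 5: 01110
Mask low 4 bits: 1110 = 14

14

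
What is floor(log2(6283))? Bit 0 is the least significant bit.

12

6283 = 1100010001011
The topmost 1 is at position 12 (since 2^12 = 4096 ≤ 6283 < 8192).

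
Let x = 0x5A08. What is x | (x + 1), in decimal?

23049

x = 101101000001000 = 23048
x + 1 = 101101000001001
OR    = 101101000001001 = 23049
(x | (x + 1) sets the lowest cleared bit.)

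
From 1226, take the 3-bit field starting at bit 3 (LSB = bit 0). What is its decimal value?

v = 00010011001010
Shift right by 3: 00010011001
Mask low 3 bits: 001 = 1

1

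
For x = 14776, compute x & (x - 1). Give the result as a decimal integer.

14768

x = 11100110111000 = 14776
x - 1 = 11100110110111
AND   = 11100110110000 = 14768
(x & (x - 1) clears the lowest set bit of x.)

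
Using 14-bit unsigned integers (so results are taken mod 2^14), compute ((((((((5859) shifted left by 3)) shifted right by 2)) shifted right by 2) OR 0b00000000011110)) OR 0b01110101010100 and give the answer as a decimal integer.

8063

5859 = 01011011100011
→ shifted left by 3 (mod 2^14) → 11011100011000 = 14104
→ shifted right by 2 → 00110111000110 = 3526
→ shifted right by 2 → 00001101110001 = 881
0b00000000011110 = 00000000011110
→ OR → 00001101111111 = 895
0b01110101010100 = 01110101010100
→ OR → 01111101111111 = 8063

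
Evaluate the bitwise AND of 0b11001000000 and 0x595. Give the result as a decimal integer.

a = 11001000000
0x595 = 10110010101
AND → 10000000000 = 1024

1024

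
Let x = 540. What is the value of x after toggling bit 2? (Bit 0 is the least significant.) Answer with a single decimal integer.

536

x = 1000011100
bit 2 is currently 1; toggle it via x ^ (1 << 2) = x ^ 4
→ 1000011000 = 536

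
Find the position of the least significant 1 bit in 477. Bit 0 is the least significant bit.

0

477 = 111011101
Trailing zeros: 0, so the lowest set bit is bit 0 (value 1).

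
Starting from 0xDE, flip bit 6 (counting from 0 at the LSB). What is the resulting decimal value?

158

x = 00011011110
bit 6 is currently 1; toggle it via x ^ (1 << 6) = x ^ 64
→ 00010011110 = 158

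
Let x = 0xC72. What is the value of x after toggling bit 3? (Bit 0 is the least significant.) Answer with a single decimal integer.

3194

x = 110001110010
bit 3 is currently 0; toggle it via x ^ (1 << 3) = x ^ 8
→ 110001111010 = 3194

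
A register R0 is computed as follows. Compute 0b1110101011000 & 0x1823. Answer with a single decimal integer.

6144

a = 1110101011000
0x1823 = 1100000100011
AND → 1100000000000 = 6144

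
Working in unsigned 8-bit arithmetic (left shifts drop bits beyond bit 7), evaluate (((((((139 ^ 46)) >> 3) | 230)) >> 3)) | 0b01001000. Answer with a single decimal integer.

139 = 10001011
46 = 00101110
→ ^ → 10100101 = 165
→ >> 3 → 00010100 = 20
230 = 11100110
→ | → 11110110 = 246
→ >> 3 → 00011110 = 30
0b01001000 = 01001000
→ | → 01011110 = 94

94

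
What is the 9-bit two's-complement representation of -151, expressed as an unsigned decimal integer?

151 in 9 bits: 010010111
Invert: 101101000
Add 1:  101101001 = 361
(Check: 2^9 - 151 = 512 - 151 = 361.)

361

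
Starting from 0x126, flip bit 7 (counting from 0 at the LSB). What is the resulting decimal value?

x = 0100100110
bit 7 is currently 0; toggle it via x ^ (1 << 7) = x ^ 128
→ 0110100110 = 422

422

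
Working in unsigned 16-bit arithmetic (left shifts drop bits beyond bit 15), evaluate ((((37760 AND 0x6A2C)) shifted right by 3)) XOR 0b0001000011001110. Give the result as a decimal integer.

4238

37760 = 1001001110000000
0x6A2C = 0110101000101100
→ AND → 0000001000000000 = 512
→ shifted right by 3 → 0000000001000000 = 64
0b0001000011001110 = 0001000011001110
→ XOR → 0001000010001110 = 4238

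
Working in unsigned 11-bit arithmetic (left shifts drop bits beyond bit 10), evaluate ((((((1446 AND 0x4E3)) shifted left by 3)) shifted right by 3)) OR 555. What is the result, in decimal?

683

1446 = 10110100110
0x4E3 = 10011100011
→ AND → 10010100010 = 1186
→ shifted left by 3 (mod 2^11) → 10100010000 = 1296
→ shifted right by 3 → 00010100010 = 162
555 = 01000101011
→ OR → 01010101011 = 683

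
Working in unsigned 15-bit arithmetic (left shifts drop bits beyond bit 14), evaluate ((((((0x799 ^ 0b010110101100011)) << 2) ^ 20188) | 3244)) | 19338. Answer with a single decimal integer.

0x799 = 000011110011001
0b010110101100011 = 010110101100011
→ ^ → 010101011111010 = 11002
→ << 2 (mod 2^15) → 010101111101000 = 11240
20188 = 100111011011100
→ ^ → 110010100110100 = 25908
3244 = 000110010101100
→ | → 110110110111100 = 28092
19338 = 100101110001010
→ | → 110111110111110 = 28606

28606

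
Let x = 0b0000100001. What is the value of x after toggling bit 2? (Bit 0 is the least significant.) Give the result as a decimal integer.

37

x = 0000100001
bit 2 is currently 0; toggle it via x ^ (1 << 2) = x ^ 4
→ 0000100101 = 37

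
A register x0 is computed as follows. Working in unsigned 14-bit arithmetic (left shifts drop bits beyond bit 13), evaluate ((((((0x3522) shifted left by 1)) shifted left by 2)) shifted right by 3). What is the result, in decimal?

0x3522 = 11010100100010
→ shifted left by 1 (mod 2^14) → 10101001000100 = 10820
→ shifted left by 2 (mod 2^14) → 10100100010000 = 10512
→ shifted right by 3 → 00010100100010 = 1314

1314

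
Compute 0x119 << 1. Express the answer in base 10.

0x119 = 0100011001
shift left by 1 → 1000110010 = 562
(equivalently, 281 × 2^1 = 281 × 2)

562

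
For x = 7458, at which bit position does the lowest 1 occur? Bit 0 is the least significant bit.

1

7458 = 1110100100010
Trailing zeros: 1, so the lowest set bit is bit 1 (value 2).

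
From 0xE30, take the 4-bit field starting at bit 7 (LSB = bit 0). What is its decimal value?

v = 111000110000
Shift right by 7: 11100
Mask low 4 bits: 1100 = 12

12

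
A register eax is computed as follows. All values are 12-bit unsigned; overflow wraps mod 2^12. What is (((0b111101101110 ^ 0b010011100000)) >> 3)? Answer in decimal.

369

0b111101101110 = 111101101110
0b010011100000 = 010011100000
→ ^ → 101110001110 = 2958
→ >> 3 → 000101110001 = 369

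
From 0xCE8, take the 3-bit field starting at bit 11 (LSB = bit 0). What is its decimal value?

1

v = 00110011101000
Shift right by 11: 001
Mask low 3 bits: 001 = 1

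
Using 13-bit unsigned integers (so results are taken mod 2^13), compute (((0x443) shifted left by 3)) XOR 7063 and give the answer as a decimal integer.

6543

0x443 = 0010001000011
→ shifted left by 3 (mod 2^13) → 0001000011000 = 536
7063 = 1101110010111
→ XOR → 1100110001111 = 6543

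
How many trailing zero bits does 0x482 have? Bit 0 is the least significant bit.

1

0x482 = 10010000010
Trailing zeros: 1, so the lowest set bit is bit 1 (value 2).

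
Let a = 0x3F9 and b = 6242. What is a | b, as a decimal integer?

0x3F9 = 0001111111001
6242 = 1100001100010
 OR → 1101111111011 = 7163

7163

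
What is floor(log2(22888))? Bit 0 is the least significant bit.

22888 = 101100101101000
The topmost 1 is at position 14 (since 2^14 = 16384 ≤ 22888 < 32768).

14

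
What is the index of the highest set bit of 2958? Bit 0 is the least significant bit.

11

2958 = 101110001110
The topmost 1 is at position 11 (since 2^11 = 2048 ≤ 2958 < 4096).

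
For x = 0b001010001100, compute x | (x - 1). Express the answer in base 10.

655

x = 1010001100 = 652
x - 1 = 1010001011
OR    = 1010001111 = 655
(x | (x - 1) sets all bits below the lowest set bit.)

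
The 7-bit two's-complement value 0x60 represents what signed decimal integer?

-32

pattern = 1100000 (MSB is 1 ⇒ negative)
Invert: 0011111, add 1 → 0100000 = 32, so the value is -32.
(Equivalently: 96 - 2^7 = 96 - 128 = -32.)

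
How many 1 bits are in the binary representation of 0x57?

5

0x57 = 1010111
Count the 1s: 1 + 1 + 1 + 1 + 1 = 5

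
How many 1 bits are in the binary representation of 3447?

9

3447 = 110101110111
Count the 1s: 1 + 1 + 1 + 1 + 1 + 1 + 1 + 1 + 1 = 9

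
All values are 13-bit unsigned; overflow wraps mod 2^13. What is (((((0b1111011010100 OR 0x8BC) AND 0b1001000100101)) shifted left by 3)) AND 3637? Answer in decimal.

0b1111011010100 = 1111011010100
0x8BC = 0100010111100
→ OR → 1111011111100 = 7932
0b1001000100101 = 1001000100101
→ AND → 1001000100100 = 4644
→ shifted left by 3 (mod 2^13) → 1000100100000 = 4384
3637 = 0111000110101
→ AND → 0000000100000 = 32

32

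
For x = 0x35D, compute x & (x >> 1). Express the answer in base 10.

x = 1101011101 = 861
x>>1 = 0110101110
AND  = 0100001100 = 268
(x & (x >> 1) has a 1 wherever x has two consecutive 1 bits.)

268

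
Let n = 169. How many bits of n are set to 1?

169 = 10101001
Count the 1s: 1 + 1 + 1 + 1 = 4

4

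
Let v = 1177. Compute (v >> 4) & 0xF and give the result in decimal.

9

v = 10010011001
Shift right by 4: 1001001
Mask low 4 bits: 1001 = 9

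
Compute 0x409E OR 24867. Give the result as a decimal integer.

0x409E = 100000010011110
24867 = 110000100100011
 OR → 110000110111111 = 25023

25023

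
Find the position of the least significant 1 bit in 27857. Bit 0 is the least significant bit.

27857 = 110110011010001
Trailing zeros: 0, so the lowest set bit is bit 0 (value 1).

0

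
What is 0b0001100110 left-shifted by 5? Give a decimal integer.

3264

x = 000001100110
shift left by 5 → 110011000000 = 3264
(equivalently, 102 × 2^5 = 102 × 32)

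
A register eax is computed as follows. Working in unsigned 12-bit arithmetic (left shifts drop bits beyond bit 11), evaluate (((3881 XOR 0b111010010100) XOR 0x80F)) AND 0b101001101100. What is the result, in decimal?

3881 = 111100101001
0b111010010100 = 111010010100
→ XOR → 000110111101 = 445
0x80F = 100000001111
→ XOR → 100110110010 = 2482
0b101001101100 = 101001101100
→ AND → 100000100000 = 2080

2080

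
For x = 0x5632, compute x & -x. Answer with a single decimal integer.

x = 101011000110010 = 22066
-x (two's complement) = …010100111001110
AND   = 000000000000010 = 2
(x & -x isolates the lowest set bit of x.)

2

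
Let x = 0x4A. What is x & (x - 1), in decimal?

72

x = 1001010 = 74
x - 1 = 1001001
AND   = 1001000 = 72
(x & (x - 1) clears the lowest set bit of x.)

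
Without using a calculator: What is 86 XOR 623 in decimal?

86 = 0001010110
623 = 1001101111
XOR → 1000111001 = 569

569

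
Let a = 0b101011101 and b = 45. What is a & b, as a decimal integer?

a = 101011101
45 = 000101101
AND → 000001101 = 13

13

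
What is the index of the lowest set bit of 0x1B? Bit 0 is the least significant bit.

0

0x1B = 11011
Trailing zeros: 0, so the lowest set bit is bit 0 (value 1).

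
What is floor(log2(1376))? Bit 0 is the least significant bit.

10

1376 = 10101100000
The topmost 1 is at position 10 (since 2^10 = 1024 ≤ 1376 < 2048).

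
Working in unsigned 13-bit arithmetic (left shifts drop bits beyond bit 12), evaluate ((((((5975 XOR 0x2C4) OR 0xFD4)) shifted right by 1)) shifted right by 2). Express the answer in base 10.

1018

5975 = 1011101010111
0x2C4 = 0001011000100
→ XOR → 1010110010011 = 5523
0xFD4 = 0111111010100
→ OR → 1111111010111 = 8151
→ shifted right by 1 → 0111111101011 = 4075
→ shifted right by 2 → 0001111111010 = 1018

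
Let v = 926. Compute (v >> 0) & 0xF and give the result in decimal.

v = 1110011110
Shift right by 0: 1110011110
Mask low 4 bits: 1110 = 14

14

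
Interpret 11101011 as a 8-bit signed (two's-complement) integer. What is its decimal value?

-21

pattern = 11101011 (MSB is 1 ⇒ negative)
Invert: 00010100, add 1 → 00010101 = 21, so the value is -21.
(Equivalently: 235 - 2^8 = 235 - 256 = -21.)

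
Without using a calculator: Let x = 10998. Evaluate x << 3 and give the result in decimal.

87984

10998 = 00010101011110110
shift left by 3 → 10101011110110000 = 87984
(equivalently, 10998 × 2^3 = 10998 × 8)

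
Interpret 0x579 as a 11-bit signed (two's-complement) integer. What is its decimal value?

pattern = 10101111001 (MSB is 1 ⇒ negative)
Invert: 01010000110, add 1 → 01010000111 = 647, so the value is -647.
(Equivalently: 1401 - 2^11 = 1401 - 2048 = -647.)

-647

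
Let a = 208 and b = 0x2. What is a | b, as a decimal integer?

208 = 11010000
0x2 = 00000010
 OR → 11010010 = 210

210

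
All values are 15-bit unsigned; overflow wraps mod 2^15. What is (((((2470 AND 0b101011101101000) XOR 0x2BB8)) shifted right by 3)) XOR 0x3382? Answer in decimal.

2470 = 000100110100110
0b101011101101000 = 101011101101000
→ AND → 000000100100000 = 288
0x2BB8 = 010101110111000
→ XOR → 010101010011000 = 10904
→ shifted right by 3 → 000010101010011 = 1363
0x3382 = 011001110000010
→ XOR → 011011011010001 = 14033

14033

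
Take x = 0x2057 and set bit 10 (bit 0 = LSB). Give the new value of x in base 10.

x = 010000001010111
bit 10 is currently 0; set it via x | (1 << 10) = x | 1024
→ 010010001010111 = 9303

9303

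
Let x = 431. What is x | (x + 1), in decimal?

447

x = 110101111 = 431
x + 1 = 110110000
OR    = 110111111 = 447
(x | (x + 1) sets the lowest cleared bit.)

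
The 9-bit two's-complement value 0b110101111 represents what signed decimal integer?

-81

pattern = 110101111 (MSB is 1 ⇒ negative)
Invert: 001010000, add 1 → 001010001 = 81, so the value is -81.
(Equivalently: 431 - 2^9 = 431 - 512 = -81.)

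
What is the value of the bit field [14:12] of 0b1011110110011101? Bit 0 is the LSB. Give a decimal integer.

3

v = 1011110110011101
Shift right by 12: 1011
Mask low 3 bits: 011 = 3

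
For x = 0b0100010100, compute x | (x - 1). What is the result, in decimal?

279

x = 100010100 = 276
x - 1 = 100010011
OR    = 100010111 = 279
(x | (x - 1) sets all bits below the lowest set bit.)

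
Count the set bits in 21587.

21587 = 101010001010011
Count the 1s: 1 + 1 + 1 + 1 + 1 + 1 + 1 = 7

7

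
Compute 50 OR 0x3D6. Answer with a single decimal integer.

1014

50 = 0000110010
0x3D6 = 1111010110
 OR → 1111110110 = 1014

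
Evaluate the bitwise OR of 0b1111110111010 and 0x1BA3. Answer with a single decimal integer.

8123

a = 1111110111010
0x1BA3 = 1101110100011
 OR → 1111110111011 = 8123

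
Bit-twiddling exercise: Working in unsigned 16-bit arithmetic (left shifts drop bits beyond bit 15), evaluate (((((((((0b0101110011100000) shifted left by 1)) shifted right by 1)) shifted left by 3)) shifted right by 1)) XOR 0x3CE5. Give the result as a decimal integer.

0b0101110011100000 = 0101110011100000
→ shifted left by 1 (mod 2^16) → 1011100111000000 = 47552
→ shifted right by 1 → 0101110011100000 = 23776
→ shifted left by 3 (mod 2^16) → 1110011100000000 = 59136
→ shifted right by 1 → 0111001110000000 = 29568
0x3CE5 = 0011110011100101
→ XOR → 0100111101100101 = 20325

20325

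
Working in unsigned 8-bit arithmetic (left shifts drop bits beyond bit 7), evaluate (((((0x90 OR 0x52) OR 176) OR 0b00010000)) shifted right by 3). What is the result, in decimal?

0x90 = 10010000
0x52 = 01010010
→ OR → 11010010 = 210
176 = 10110000
→ OR → 11110010 = 242
0b00010000 = 00010000
→ OR → 11110010 = 242
→ shifted right by 3 → 00011110 = 30

30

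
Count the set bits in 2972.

2972 = 101110011100
Count the 1s: 1 + 1 + 1 + 1 + 1 + 1 + 1 = 7

7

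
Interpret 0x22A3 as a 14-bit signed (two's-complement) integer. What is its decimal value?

-7517

pattern = 10001010100011 (MSB is 1 ⇒ negative)
Invert: 01110101011100, add 1 → 01110101011101 = 7517, so the value is -7517.
(Equivalently: 8867 - 2^14 = 8867 - 16384 = -7517.)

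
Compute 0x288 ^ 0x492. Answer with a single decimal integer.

0x288 = 01010001000
0x492 = 10010010010
XOR → 11000011010 = 1562

1562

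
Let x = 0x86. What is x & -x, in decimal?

x = 10000110 = 134
-x (two's complement) = …01111010
AND   = 00000010 = 2
(x & -x isolates the lowest set bit of x.)

2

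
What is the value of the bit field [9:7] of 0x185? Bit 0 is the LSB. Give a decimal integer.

v = 0000110000101
Shift right by 7: 000011
Mask low 3 bits: 011 = 3

3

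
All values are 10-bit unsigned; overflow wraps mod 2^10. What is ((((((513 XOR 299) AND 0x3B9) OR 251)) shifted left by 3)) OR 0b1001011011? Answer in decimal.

513 = 1000000001
299 = 0100101011
→ XOR → 1100101010 = 810
0x3B9 = 1110111001
→ AND → 1100101000 = 808
251 = 0011111011
→ OR → 1111111011 = 1019
→ shifted left by 3 (mod 2^10) → 1111011000 = 984
0b1001011011 = 1001011011
→ OR → 1111011011 = 987

987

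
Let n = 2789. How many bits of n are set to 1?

7

2789 = 101011100101
Count the 1s: 1 + 1 + 1 + 1 + 1 + 1 + 1 = 7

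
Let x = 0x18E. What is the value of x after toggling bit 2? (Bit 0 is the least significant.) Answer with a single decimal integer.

394

x = 00110001110
bit 2 is currently 1; toggle it via x ^ (1 << 2) = x ^ 4
→ 00110001010 = 394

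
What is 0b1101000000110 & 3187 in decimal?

a = 1101000000110
3187 = 0110001110011
AND → 0100000000010 = 2050

2050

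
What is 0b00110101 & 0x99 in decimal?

a = 00110101
0x99 = 10011001
AND → 00010001 = 17

17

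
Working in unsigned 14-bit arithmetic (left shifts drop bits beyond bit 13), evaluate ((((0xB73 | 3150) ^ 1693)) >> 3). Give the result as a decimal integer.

0xB73 = 00101101110011
3150 = 00110001001110
→ | → 00111101111111 = 3967
1693 = 00011010011101
→ ^ → 00100111100010 = 2530
→ >> 3 → 00000100111100 = 316

316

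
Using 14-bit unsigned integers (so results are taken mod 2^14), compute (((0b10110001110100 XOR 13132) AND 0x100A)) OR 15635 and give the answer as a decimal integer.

15643

0b10110001110100 = 10110001110100
13132 = 11001101001100
→ XOR → 01111100111000 = 7992
0x100A = 01000000001010
→ AND → 01000000001000 = 4104
15635 = 11110100010011
→ OR → 11110100011011 = 15643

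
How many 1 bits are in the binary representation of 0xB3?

5

0xB3 = 10110011
Count the 1s: 1 + 1 + 1 + 1 + 1 = 5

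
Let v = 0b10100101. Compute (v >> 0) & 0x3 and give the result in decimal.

1

v = 10100101
Shift right by 0: 10100101
Mask low 2 bits: 01 = 1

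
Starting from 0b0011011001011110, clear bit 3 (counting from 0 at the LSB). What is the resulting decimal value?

13910

x = 0011011001011110
bit 3 is currently 1; clear it via x & ~(1 << 3) = x & ~8
→ 0011011001010110 = 13910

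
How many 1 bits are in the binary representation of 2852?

5

2852 = 101100100100
Count the 1s: 1 + 1 + 1 + 1 + 1 = 5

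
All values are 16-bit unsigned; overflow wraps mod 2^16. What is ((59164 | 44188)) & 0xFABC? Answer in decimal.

60060

59164 = 1110011100011100
44188 = 1010110010011100
→ | → 1110111110011100 = 61340
0xFABC = 1111101010111100
→ & → 1110101010011100 = 60060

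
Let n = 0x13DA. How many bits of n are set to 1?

0x13DA = 1001111011010
Count the 1s: 1 + 1 + 1 + 1 + 1 + 1 + 1 + 1 = 8

8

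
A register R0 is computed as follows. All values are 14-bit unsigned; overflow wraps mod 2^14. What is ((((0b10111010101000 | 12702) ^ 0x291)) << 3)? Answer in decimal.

10616

0b10111010101000 = 10111010101000
12702 = 11000110011110
→ | → 11111110111110 = 16318
0x291 = 00001010010001
→ ^ → 11110100101111 = 15663
→ << 3 (mod 2^14) → 10100101111000 = 10616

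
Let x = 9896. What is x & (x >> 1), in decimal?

512

x = 10011010101000 = 9896
x>>1 = 01001101010100
AND  = 00001000000000 = 512
(x & (x >> 1) has a 1 wherever x has two consecutive 1 bits.)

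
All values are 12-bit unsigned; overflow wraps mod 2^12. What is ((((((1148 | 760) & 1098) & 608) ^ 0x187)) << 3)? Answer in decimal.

3640

1148 = 010001111100
760 = 001011111000
→ | → 011011111100 = 1788
1098 = 010001001010
→ & → 010001001000 = 1096
608 = 001001100000
→ & → 000001000000 = 64
0x187 = 000110000111
→ ^ → 000111000111 = 455
→ << 3 (mod 2^12) → 111000111000 = 3640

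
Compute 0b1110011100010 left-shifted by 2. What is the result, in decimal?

x = 001110011100010
shift left by 2 → 111001110001000 = 29576
(equivalently, 7394 × 2^2 = 7394 × 4)

29576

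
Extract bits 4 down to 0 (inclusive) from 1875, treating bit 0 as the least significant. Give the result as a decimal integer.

19

v = 000011101010011
Shift right by 0: 000011101010011
Mask low 5 bits: 10011 = 19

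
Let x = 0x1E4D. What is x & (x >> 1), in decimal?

x = 1111001001101 = 7757
x>>1 = 0111100100110
AND  = 0111000000100 = 3588
(x & (x >> 1) has a 1 wherever x has two consecutive 1 bits.)

3588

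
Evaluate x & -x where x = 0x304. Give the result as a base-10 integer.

4

x = 1100000100 = 772
-x (two's complement) = …0011111100
AND   = 0000000100 = 4
(x & -x isolates the lowest set bit of x.)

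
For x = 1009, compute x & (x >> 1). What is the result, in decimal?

496

x = 1111110001 = 1009
x>>1 = 0111111000
AND  = 0111110000 = 496
(x & (x >> 1) has a 1 wherever x has two consecutive 1 bits.)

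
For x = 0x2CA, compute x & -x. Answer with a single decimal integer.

x = 1011001010 = 714
-x (two's complement) = …0100110110
AND   = 0000000010 = 2
(x & -x isolates the lowest set bit of x.)

2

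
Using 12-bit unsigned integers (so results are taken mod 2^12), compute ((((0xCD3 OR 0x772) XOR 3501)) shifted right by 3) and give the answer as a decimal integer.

0xCD3 = 110011010011
0x772 = 011101110010
→ OR → 111111110011 = 4083
3501 = 110110101101
→ XOR → 001001011110 = 606
→ shifted right by 3 → 000001001011 = 75

75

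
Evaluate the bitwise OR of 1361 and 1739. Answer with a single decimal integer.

2011

1361 = 10101010001
1739 = 11011001011
 OR → 11111011011 = 2011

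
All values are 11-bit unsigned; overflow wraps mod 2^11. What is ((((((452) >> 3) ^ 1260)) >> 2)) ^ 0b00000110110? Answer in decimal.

259

452 = 00111000100
→ >> 3 → 00000111000 = 56
1260 = 10011101100
→ ^ → 10011010100 = 1236
→ >> 2 → 00100110101 = 309
0b00000110110 = 00000110110
→ ^ → 00100000011 = 259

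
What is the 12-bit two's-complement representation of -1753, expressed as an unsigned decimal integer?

1753 in 12 bits: 011011011001
Invert: 100100100110
Add 1:  100100100111 = 2343
(Check: 2^12 - 1753 = 4096 - 1753 = 2343.)

2343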